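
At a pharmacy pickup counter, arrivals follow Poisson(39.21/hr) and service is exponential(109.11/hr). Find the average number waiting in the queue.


ρ = 39.21/109.11 = 0.3594
Lq = ρ²/(1−ρ) = 0.1291/0.6406 = 0.2016

Final: 0.2016


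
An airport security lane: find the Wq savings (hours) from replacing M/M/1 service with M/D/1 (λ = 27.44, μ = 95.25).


ρ = 27.44/95.25 = 0.2881
Wq(M/M/1) = ρ/(μ−λ) = 0.2881/67.81 = 0.004248 hr
Wq(M/D/1) = ρ/(2(μ−λ)) = 0.002124 hr
Savings = 0.004248 − 0.002124 = 0.002124 hr

Final: 0.002124 hr


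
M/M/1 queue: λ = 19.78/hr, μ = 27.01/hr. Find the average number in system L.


ρ = λ/μ = 19.78/27.01 = 0.7323
L = ρ/(1−ρ) = 0.7323/(1 − 0.7323) = 0.7323/0.2677 = 2.7358

Final: 2.7358


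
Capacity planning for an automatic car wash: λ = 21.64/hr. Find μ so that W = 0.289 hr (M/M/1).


W = 1/(μ−λ) ⇒ μ − λ = 1/W = 1/0.289 = 3.4602
μ = λ + 1/W = 21.64 + 3.4602 = 25.1002 per hr

Final: 25.1002 /hr


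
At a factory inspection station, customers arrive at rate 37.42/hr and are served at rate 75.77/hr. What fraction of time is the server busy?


ρ = λ/μ = 37.42/75.77 = 0.4939

Final: 0.4939


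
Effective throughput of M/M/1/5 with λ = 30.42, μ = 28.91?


ρ = 1.0522; P_K = (1−ρ)ρ^5/(1−ρ^6) = 0.188576
λ_eff = λ(1 − P_K) = 30.42·(1 − 0.188576) = 30.42·0.811424 = 24.6835 /hr

Final: 24.6835 /hr


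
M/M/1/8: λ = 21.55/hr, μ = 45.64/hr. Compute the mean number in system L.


ρ = 21.55/45.64 = 0.4722
L = ρ[1 − (K+1)ρ^K + Kρ^(K+1)] / [(1−ρ)(1−ρ^(K+1))]
Numerator: 0.4722·(1 − 9·0.002471 + 8·0.001167) = 0.466081
Denominator: (0.5278)·(0.998833) = 0.527211
L = 0.466081/0.527211 = 0.8841

Final: 0.8841


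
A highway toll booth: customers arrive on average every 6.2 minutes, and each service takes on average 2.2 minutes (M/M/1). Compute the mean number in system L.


λ = 60/6.2 = 9.6774 /hr
μ = 60/2.2 = 27.2727 /hr
ρ = λ/μ = 9.6774/27.2727 = 0.3548
L = ρ/(1−ρ) = 0.3548/0.6452 = 0.5500

Final: 0.5500


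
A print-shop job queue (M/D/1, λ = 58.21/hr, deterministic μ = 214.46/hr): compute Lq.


ρ = 58.21/214.46 = 0.2714
M/D/1: Lq = ρ²/(2(1−ρ)) = 0.07367/(2·0.7286) = 0.05056

Final: 0.05056


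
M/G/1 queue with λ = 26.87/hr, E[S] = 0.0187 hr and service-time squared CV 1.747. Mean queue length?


ρ = λ·E[S] = 26.87·0.0187 = 0.5025
Lq = ρ²(1+C_s²)/(2(1−ρ)) = 0.2525·(1+1.747)/(2·0.4975)
= 0.2525·2.7470/0.9951 = 0.69699

Final: 0.69699


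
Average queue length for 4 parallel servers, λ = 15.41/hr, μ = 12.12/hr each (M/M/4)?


a = λ/μ = 1.2715; ρ = a/4 = 0.3179
P₀ = 0.279178
Lq = P₀·a^c·ρ / (c!·(1−ρ)²) = 0.279178·2.61337·0.3179/(24·0.46531)
= 0.02077

Final: 0.02077


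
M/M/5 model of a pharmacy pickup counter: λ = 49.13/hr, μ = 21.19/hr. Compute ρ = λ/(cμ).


ρ = λ/(cμ) = 49.13/(5·21.19) = 49.13/105.95 = 0.4637

Final: 0.4637


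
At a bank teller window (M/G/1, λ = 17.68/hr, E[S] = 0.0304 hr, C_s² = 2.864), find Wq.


ρ = λ·E[S] = 17.68·0.0304 = 0.5375
E[S²] = E[S]²(1+C_s²) = 0.0304²·(1+2.864) = 0.003571
Wq = λ·E[S²]/(2(1−ρ)) = 17.68·0.003571/(2·0.4625) = 0.06825 hr

Final: 0.06825 hr


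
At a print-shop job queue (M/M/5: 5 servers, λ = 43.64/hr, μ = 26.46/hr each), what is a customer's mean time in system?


a = 1.6493; ρ = 0.3299; P₀ = 0.191677
Lq = P₀·a^c·ρ/(c!(1−ρ)²) = 0.01432
Wq = Lq/λ = 0.01432/43.64 = 0.0003281 hr
W = Wq + 1/μ = 0.0003281 + 0.03779 = 0.03812 hr

Final: 0.03812 hr


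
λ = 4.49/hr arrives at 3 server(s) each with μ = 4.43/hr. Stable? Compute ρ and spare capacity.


Total capacity cμ = 3·4.43 = 13.29/hr
ρ = λ/(cμ) = 4.49/13.29 = 0.3378
Stable ⇔ ρ < 1: YES
Spare capacity = cμ − λ = 13.29 − 4.49 = 8.80/hr

Final: ρ = 0.3378; stable; margin = 8.80/hr


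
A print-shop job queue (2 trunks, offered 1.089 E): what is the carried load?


B(2,1.089) = 0.221092 (Erlang-B)
Carried load = a(1 − B) = 1.089·(1 − 0.221092) = 1.089·0.778908 = 0.8482 E

Final: 0.8482 Erlangs


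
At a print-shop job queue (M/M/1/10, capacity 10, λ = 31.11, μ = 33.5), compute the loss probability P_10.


ρ = λ/μ = 31.11/33.5 = 0.9287
P_K = (1−ρ)ρ^K/(1−ρ^(K+1)) = (0.07134·0.477037)/(1 − 0.443004)
= 0.034033/0.556996 = 0.061102

Final: 0.061102


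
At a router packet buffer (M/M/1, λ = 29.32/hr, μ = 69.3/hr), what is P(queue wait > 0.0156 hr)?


ρ = 29.32/69.3 = 0.4231
P(Wq > t) = ρ·e^{−(μ−λ)t} = 0.4231·e^{−0.6237}
= 0.4231·0.535964 = 0.226760

Final: 0.226760


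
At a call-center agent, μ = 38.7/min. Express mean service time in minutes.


Mean service time = 1/μ = 1/38.7 minute = 0.02584 minute
In minutes: 0.02584 × 1 = 0.02584 min

Final: 0.02584 min


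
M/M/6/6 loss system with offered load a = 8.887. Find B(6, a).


B(c,a) = (a^c/c!) / Σ_{k=0}^{c} a^k/k!
a^6/6! = 684.224443
Σ terms (k=0..6): 1.00000 + 8.88700 + 39.48938 + 116.98072 + 259.90191 + 461.94966 + 684.22444 = 1572.433125
B = 684.224443/1572.433125 = 0.435137

Final: 0.435137


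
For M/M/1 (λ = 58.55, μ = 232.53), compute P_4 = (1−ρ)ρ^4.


ρ = 58.55/232.53 = 0.2518
P_n = (1−ρ)·ρ^n = (1 − 0.2518)·0.2518^4 = 0.7482·0.004020 = 0.003008

Final: 0.003008


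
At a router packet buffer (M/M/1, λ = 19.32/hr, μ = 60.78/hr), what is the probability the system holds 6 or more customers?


ρ = 19.32/60.78 = 0.3179
P(N ≥ n) = ρ^n = 0.3179^6 = 0.001032

Final: 0.001032


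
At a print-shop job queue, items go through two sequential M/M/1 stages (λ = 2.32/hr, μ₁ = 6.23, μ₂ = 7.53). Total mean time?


Each node sees arrival rate λ = 2.32/hr (tandem ⇒ throughput preserved).
W₁ = 1/(μ₁−λ) = 1/(6.23−2.32) = 0.25575 hr
W₂ = 1/(μ₂−λ) = 1/(7.53−2.32) = 0.19194 hr
W_total = W₁ + W₂ = 0.25575 + 0.19194 = 0.44769 hr

Final: 0.44769 hr


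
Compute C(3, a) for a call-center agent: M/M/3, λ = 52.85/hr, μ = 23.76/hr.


a = λ/μ = 2.2243; ρ = a/3 = 0.7414
P₀ = 0.078173 (from M/M/c formula)
C(c,a) = [a^c/(c!(1−ρ))]·P₀ = [11.00514/(6·0.2586)]·0.078173
= 7.09393·0.078173 = 0.554557

Final: 0.554557


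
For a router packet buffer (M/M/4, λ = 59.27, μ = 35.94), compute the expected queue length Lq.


a = λ/μ = 1.6491; ρ = a/4 = 0.4123
P₀ = 0.189363
Lq = P₀·a^c·ρ / (c!·(1−ρ)²) = 0.189363·7.39652·0.4123/(24·0.34541)
= 0.06966

Final: 0.06966


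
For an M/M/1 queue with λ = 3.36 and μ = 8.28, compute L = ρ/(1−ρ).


ρ = λ/μ = 3.36/8.28 = 0.4058
L = ρ/(1−ρ) = 0.4058/(1 − 0.4058) = 0.4058/0.5942 = 0.6829

Final: 0.6829


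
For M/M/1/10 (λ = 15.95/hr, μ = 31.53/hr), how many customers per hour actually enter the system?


ρ = 0.5059; P_K = (1−ρ)ρ^10/(1−ρ^11) = 0.0005426
λ_eff = λ(1 − P_K) = 15.95·(1 − 0.0005426) = 15.95·0.999457 = 15.9413 /hr

Final: 15.9413 /hr


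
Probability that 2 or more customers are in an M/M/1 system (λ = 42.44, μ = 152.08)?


ρ = 42.44/152.08 = 0.2791
P(N ≥ n) = ρ^n = 0.2791^2 = 0.077877

Final: 0.077877


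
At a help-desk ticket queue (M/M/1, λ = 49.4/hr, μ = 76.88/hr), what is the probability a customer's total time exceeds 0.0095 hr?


W ~ Exponential(μ−λ) for M/M/1.
μ − λ = 76.88 − 49.4 = 27.4800
P(W > t) = e^{−(μ−λ)t} = e^{−0.2611} = 0.770235

Final: 0.770235


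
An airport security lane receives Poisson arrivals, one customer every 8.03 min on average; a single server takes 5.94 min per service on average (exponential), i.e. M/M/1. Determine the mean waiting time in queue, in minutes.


λ = 60/8.03 = 7.4720 /hr
μ = 60/5.94 = 10.1010 /hr
ρ = λ/μ = 7.4720/10.1010 = 0.7397
Wq = ρ/(μ−λ) = 0.7397/(10.1010−7.4720) = 0.28137 hr
In minutes: 0.28137·60 = 16.882 min

Final: 16.882 min


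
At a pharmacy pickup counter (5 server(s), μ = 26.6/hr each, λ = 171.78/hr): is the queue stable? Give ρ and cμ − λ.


Total capacity cμ = 5·26.6 = 133.00/hr
ρ = λ/(cμ) = 171.78/133.00 = 1.2916
Stable ⇔ ρ < 1: NO
Spare capacity = cμ − λ = 133.00 − 171.78 = -38.78/hr

Final: ρ = 1.2916; unstable; margin = -38.78/hr


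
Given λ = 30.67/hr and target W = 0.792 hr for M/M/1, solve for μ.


W = 1/(μ−λ) ⇒ μ − λ = 1/W = 1/0.792 = 1.2626
μ = λ + 1/W = 30.67 + 1.2626 = 31.9326 per hr

Final: 31.9326 /hr


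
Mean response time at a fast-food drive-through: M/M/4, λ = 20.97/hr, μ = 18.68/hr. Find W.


a = 1.1226; ρ = 0.2806; P₀ = 0.324626
Lq = P₀·a^c·ρ/(c!(1−ρ)²) = 0.01165
Wq = Lq/λ = 0.01165/20.97 = 0.0005556 hr
W = Wq + 1/μ = 0.0005556 + 0.05353 = 0.05409 hr

Final: 0.05409 hr


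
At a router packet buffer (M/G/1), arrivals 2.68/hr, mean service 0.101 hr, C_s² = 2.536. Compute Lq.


ρ = λ·E[S] = 2.68·0.101 = 0.2707
Lq = ρ²(1+C_s²)/(2(1−ρ)) = 0.07327·(1+2.536)/(2·0.7293)
= 0.07327·3.5360/1.4586 = 0.17761

Final: 0.17761


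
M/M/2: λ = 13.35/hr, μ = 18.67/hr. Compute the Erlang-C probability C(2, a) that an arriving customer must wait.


a = λ/μ = 0.7151; ρ = a/2 = 0.3575
P₀ = 0.473269 (from M/M/c formula)
C(c,a) = [a^c/(c!(1−ρ))]·P₀ = [0.51130/(2·0.6425)]·0.473269
= 0.39791·0.473269 = 0.188320

Final: 0.188320


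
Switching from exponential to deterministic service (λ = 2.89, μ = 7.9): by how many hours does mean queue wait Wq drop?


ρ = 2.89/7.9 = 0.3658
Wq(M/M/1) = ρ/(μ−λ) = 0.3658/5.01 = 0.07302 hr
Wq(M/D/1) = ρ/(2(μ−λ)) = 0.03651 hr
Savings = 0.07302 − 0.03651 = 0.03651 hr

Final: 0.03651 hr


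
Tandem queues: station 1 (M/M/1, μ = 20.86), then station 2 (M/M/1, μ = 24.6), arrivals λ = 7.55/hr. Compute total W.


Each node sees arrival rate λ = 7.55/hr (tandem ⇒ throughput preserved).
W₁ = 1/(μ₁−λ) = 1/(20.86−7.55) = 0.07513 hr
W₂ = 1/(μ₂−λ) = 1/(24.6−7.55) = 0.05865 hr
W_total = W₁ + W₂ = 0.07513 + 0.05865 = 0.13378 hr

Final: 0.13378 hr


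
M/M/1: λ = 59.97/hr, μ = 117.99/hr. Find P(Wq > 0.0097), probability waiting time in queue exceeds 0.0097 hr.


ρ = 59.97/117.99 = 0.5083
P(Wq > t) = ρ·e^{−(μ−λ)t} = 0.5083·e^{−0.5628}
= 0.5083·0.569615 = 0.289515

Final: 0.289515


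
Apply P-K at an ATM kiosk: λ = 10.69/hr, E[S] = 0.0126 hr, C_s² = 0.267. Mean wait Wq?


ρ = λ·E[S] = 10.69·0.0126 = 0.1347
E[S²] = E[S]²(1+C_s²) = 0.0126²·(1+0.267) = 0.0002011
Wq = λ·E[S²]/(2(1−ρ)) = 10.69·0.0002011/(2·0.8653) = 0.001242 hr

Final: 0.001242 hr


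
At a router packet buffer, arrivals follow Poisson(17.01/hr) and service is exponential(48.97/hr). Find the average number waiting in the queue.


ρ = 17.01/48.97 = 0.3474
Lq = ρ²/(1−ρ) = 0.1207/0.6526 = 0.1849

Final: 0.1849


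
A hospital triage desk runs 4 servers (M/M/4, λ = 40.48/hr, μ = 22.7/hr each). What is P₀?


a = λ/μ = 40.48/22.7 = 1.7833; ρ = a/c = 0.4458
Σ_{k=0}^{3} a^k/k! (terms k=0..3) = 1.00000 + 1.78326 + 1.59001 + 0.94513 = 5.31840
Tail: a^4/(4!(1−ρ)) = 10.11250/(24·0.5542) = 0.76031
P₀ = 1/(5.31840 + 0.76031) = 1/6.07871 = 0.164508

Final: 0.164508


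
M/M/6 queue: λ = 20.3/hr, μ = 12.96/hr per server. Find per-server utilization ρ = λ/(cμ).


ρ = λ/(cμ) = 20.3/(6·12.96) = 20.3/77.76 = 0.2611

Final: 0.2611


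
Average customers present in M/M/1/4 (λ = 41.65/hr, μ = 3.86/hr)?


ρ = 41.65/3.86 = 10.7902
L = ρ[1 − (K+1)ρ^K + Kρ^(K+1)] / [(1−ρ)(1−ρ^(K+1))]
Numerator: 10.7902·(1 − 5·13555.352145 + 4·146264.356690) = 5581549.583030
Denominator: (-9.7902)·(-146263.356690) = 1431940.997236
L = 5581549.583030/1431940.997236 = 3.8979

Final: 3.8979


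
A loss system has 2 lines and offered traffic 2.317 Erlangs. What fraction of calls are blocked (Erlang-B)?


B(c,a) = (a^c/c!) / Σ_{k=0}^{c} a^k/k!
a^2/2! = 2.684245
Σ terms (k=0..2): 1.00000 + 2.31700 + 2.68424 = 6.001245
B = 2.684245/6.001245 = 0.447281

Final: 0.447281


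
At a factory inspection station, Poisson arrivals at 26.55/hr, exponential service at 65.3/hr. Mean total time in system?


W = 1/(μ−λ) = 1/(65.3 − 26.55) = 1/38.75 = 0.02581 hr

Final: 0.02581 hr


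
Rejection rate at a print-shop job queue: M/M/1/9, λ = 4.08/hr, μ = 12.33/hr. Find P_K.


ρ = λ/μ = 4.08/12.33 = 0.3309
P_K = (1−ρ)ρ^K/(1−ρ^(K+1)) = (0.6691·0.00004756)/(1 − 0.00001574)
= 0.00003182/0.999984 = 0.00003183

Final: 0.00003183


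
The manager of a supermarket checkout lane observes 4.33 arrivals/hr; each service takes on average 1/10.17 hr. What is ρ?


ρ = λ/μ = 4.33/10.17 = 0.4258

Final: 0.4258


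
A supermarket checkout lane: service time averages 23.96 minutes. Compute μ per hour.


μ = 1/(service time) in consistent units.
1 hour = 60 min, so μ = 60/23.96 = 2.5042 per hour

Final: 2.5042 /hr


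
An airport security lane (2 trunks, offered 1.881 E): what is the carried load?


B(2,1.881) = 0.380441 (Erlang-B)
Carried load = a(1 − B) = 1.881·(1 − 0.380441) = 1.881·0.619559 = 1.1654 E

Final: 1.1654 Erlangs


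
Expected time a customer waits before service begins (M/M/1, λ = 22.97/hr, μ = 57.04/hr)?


ρ = 22.97/57.04 = 0.4027
Wq = ρ/(μ−λ) = 0.4027/(57.04 − 22.97) = 0.4027/34.07 = 0.01182 hr

Final: 0.01182 hr


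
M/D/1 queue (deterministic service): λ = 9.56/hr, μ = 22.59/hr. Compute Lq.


ρ = 9.56/22.59 = 0.4232
M/D/1: Lq = ρ²/(2(1−ρ)) = 0.1791/(2·0.5768) = 0.15525

Final: 0.15525


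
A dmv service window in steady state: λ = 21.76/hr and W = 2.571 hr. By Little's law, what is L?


L = λW = 21.76·2.571 = 55.9450

Final: 55.9450


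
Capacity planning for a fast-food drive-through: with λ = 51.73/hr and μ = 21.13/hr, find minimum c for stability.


Stability requires cμ > λ ⇔ c > λ/μ.
λ/μ = 51.73/21.13 = 2.4482
Minimum integer c = ⌊2.4482⌋ + 1 = 3
Check: 3·21.13 = 63.39 > 51.73, while 2·21.13 = 42.26 ≤ 51.73

Final: 3 servers


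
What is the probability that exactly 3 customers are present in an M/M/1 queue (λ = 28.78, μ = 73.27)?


ρ = 28.78/73.27 = 0.3928
P_n = (1−ρ)·ρ^n = (1 − 0.3928)·0.3928^3 = 0.6072·0.060603 = 0.036798

Final: 0.036798


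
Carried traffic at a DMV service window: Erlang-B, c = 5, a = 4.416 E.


B(5,4.416) = 0.235762 (Erlang-B)
Carried load = a(1 − B) = 4.416·(1 − 0.235762) = 4.416·0.764238 = 3.3749 E

Final: 3.3749 Erlangs


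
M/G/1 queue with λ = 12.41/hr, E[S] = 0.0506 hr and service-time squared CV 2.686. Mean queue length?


ρ = λ·E[S] = 12.41·0.0506 = 0.6279
Lq = ρ²(1+C_s²)/(2(1−ρ)) = 0.3943·(1+2.686)/(2·0.3721)
= 0.3943·3.6860/0.7441 = 1.95328

Final: 1.95328


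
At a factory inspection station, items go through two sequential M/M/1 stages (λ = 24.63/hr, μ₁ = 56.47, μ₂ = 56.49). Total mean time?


Each node sees arrival rate λ = 24.63/hr (tandem ⇒ throughput preserved).
W₁ = 1/(μ₁−λ) = 1/(56.47−24.63) = 0.03141 hr
W₂ = 1/(μ₂−λ) = 1/(56.49−24.63) = 0.03139 hr
W_total = W₁ + W₂ = 0.03141 + 0.03139 = 0.06279 hr

Final: 0.06279 hr


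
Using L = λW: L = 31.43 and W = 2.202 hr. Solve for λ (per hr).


λ = L/W = 31.43/2.202 = 14.2734 /hr

Final: 14.2734 /hr


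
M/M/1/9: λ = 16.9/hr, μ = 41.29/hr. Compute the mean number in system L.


ρ = 16.9/41.29 = 0.4093
L = ρ[1 − (K+1)ρ^K + Kρ^(K+1)] / [(1−ρ)(1−ρ^(K+1))]
Numerator: 0.4093·(1 − 10·0.0003224 + 9·0.0001320) = 0.408467
Denominator: (0.5907)·(0.999868) = 0.590622
L = 0.408467/0.590622 = 0.6916

Final: 0.6916


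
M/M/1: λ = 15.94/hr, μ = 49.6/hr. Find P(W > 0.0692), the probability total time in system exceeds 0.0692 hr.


W ~ Exponential(μ−λ) for M/M/1.
μ − λ = 49.6 − 15.94 = 33.6600
P(W > t) = e^{−(μ−λ)t} = e^{−2.3293} = 0.097367

Final: 0.097367


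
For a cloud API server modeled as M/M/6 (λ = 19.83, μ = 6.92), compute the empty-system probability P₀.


a = λ/μ = 19.83/6.92 = 2.8656; ρ = a/c = 0.4776
Σ_{k=0}^{5} a^k/k! (terms k=0..5) = 1.00000 + 2.86561 + 4.10585 + 3.92192 + 2.80967 + 1.61028 = 16.31333
Tail: a^6/(6!(1−ρ)) = 553.73212/(720·0.5224) = 1.47219
P₀ = 1/(16.31333 + 1.47219) = 1/17.78552 = 0.056226

Final: 0.056226


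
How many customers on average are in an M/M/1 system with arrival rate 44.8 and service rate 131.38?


ρ = λ/μ = 44.8/131.38 = 0.3410
L = ρ/(1−ρ) = 0.3410/(1 − 0.3410) = 0.3410/0.6590 = 0.5174

Final: 0.5174


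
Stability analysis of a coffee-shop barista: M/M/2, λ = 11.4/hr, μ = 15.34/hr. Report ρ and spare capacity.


Total capacity cμ = 2·15.34 = 30.68/hr
ρ = λ/(cμ) = 11.4/30.68 = 0.3716
Stable ⇔ ρ < 1: YES
Spare capacity = cμ − λ = 30.68 − 11.4 = 19.28/hr

Final: ρ = 0.3716; stable; margin = 19.28/hr


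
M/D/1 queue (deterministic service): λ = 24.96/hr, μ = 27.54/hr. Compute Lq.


ρ = 24.96/27.54 = 0.9063
M/D/1: Lq = ρ²/(2(1−ρ)) = 0.8214/(2·0.09368) = 4.38405

Final: 4.38405


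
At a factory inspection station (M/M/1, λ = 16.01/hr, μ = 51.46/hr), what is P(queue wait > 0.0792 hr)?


ρ = 16.01/51.46 = 0.3111
P(Wq > t) = ρ·e^{−(μ−λ)t} = 0.3111·e^{−2.8076}
= 0.3111·0.060347 = 0.018775

Final: 0.018775


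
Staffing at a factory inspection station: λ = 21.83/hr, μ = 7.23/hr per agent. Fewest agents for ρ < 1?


Stability requires cμ > λ ⇔ c > λ/μ.
λ/μ = 21.83/7.23 = 3.0194
Minimum integer c = ⌊3.0194⌋ + 1 = 4
Check: 4·7.23 = 28.92 > 21.83, while 3·7.23 = 21.69 ≤ 21.83

Final: 4 servers


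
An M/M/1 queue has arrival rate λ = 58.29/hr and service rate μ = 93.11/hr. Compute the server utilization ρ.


ρ = λ/μ = 58.29/93.11 = 0.6260

Final: 0.6260


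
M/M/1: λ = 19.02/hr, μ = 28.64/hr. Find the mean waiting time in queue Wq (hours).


ρ = 19.02/28.64 = 0.6641
Wq = ρ/(μ−λ) = 0.6641/(28.64 − 19.02) = 0.6641/9.62 = 0.06903 hr

Final: 0.06903 hr


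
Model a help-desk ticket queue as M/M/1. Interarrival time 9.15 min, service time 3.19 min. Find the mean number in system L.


λ = 60/9.15 = 6.5574 /hr
μ = 60/3.19 = 18.8088 /hr
ρ = λ/μ = 6.5574/18.8088 = 0.3486
L = ρ/(1−ρ) = 0.3486/0.6514 = 0.5352

Final: 0.5352


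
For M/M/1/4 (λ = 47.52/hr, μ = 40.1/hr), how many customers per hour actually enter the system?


ρ = 1.1850; P_K = (1−ρ)ρ^4/(1−ρ^5) = 0.272931
λ_eff = λ(1 − P_K) = 47.52·(1 − 0.272931) = 47.52·0.727069 = 34.5503 /hr

Final: 34.5503 /hr


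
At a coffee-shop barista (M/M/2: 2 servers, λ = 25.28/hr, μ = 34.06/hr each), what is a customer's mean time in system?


a = 0.7422; ρ = 0.3711; P₀ = 0.458672
Lq = P₀·a^c·ρ/(c!(1−ρ)²) = 0.11855
Wq = Lq/λ = 0.11855/25.28 = 0.004689 hr
W = Wq + 1/μ = 0.004689 + 0.02936 = 0.03405 hr

Final: 0.03405 hr


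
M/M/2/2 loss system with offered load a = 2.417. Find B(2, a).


B(c,a) = (a^c/c!) / Σ_{k=0}^{c} a^k/k!
a^2/2! = 2.920944
Σ terms (k=0..2): 1.00000 + 2.41700 + 2.92094 = 6.337944
B = 2.920944/6.337944 = 0.460866

Final: 0.460866


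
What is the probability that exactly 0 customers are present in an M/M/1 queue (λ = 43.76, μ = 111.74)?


ρ = 43.76/111.74 = 0.3916
P_n = (1−ρ)·ρ^n = (1 − 0.3916)·0.3916^0 = 0.6084·1.000000 = 0.608377

Final: 0.608377


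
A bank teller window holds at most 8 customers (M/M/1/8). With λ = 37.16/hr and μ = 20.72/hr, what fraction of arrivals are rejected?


ρ = λ/μ = 37.16/20.72 = 1.7934
P_K = (1−ρ)ρ^K/(1−ρ^(K+1)) = (-0.7934·107.025591)/(1 − 191.943579)
= -84.917988/-190.943579 = 0.444728

Final: 0.444728


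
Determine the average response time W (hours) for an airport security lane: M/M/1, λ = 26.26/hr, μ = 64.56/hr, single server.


W = 1/(μ−λ) = 1/(64.56 − 26.26) = 1/38.30 = 0.02611 hr

Final: 0.02611 hr


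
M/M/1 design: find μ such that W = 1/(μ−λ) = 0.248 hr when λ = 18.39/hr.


W = 1/(μ−λ) ⇒ μ − λ = 1/W = 1/0.248 = 4.0323
μ = λ + 1/W = 18.39 + 4.0323 = 22.4223 per hr

Final: 22.4223 /hr


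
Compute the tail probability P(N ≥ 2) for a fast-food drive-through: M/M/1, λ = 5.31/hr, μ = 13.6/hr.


ρ = 5.31/13.6 = 0.3904
P(N ≥ n) = ρ^n = 0.3904^2 = 0.152444

Final: 0.152444


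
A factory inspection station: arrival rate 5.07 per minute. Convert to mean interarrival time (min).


Mean interarrival time = 1/λ = 1/5.07 minute = 0.19724 minute
In minutes: 0.19724 × 1 = 0.1972 min

Final: 0.1972 min


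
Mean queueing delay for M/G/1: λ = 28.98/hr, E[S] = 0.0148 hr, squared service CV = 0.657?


ρ = λ·E[S] = 28.98·0.0148 = 0.4289
E[S²] = E[S]²(1+C_s²) = 0.0148²·(1+0.657) = 0.0003629
Wq = λ·E[S²]/(2(1−ρ)) = 28.98·0.0003629/(2·0.5711) = 0.009209 hr

Final: 0.009209 hr


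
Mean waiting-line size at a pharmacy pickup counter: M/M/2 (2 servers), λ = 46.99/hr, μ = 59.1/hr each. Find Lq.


a = λ/μ = 0.7951; ρ = a/2 = 0.3975
P₀ = 0.431079
Lq = P₀·a^c·ρ / (c!·(1−ρ)²) = 0.431079·0.63217·0.3975/(2·0.36295)
= 0.14925

Final: 0.14925


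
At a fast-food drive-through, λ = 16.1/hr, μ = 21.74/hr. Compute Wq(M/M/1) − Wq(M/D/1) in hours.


ρ = 16.1/21.74 = 0.7406
Wq(M/M/1) = ρ/(μ−λ) = 0.7406/5.64 = 0.13131 hr
Wq(M/D/1) = ρ/(2(μ−λ)) = 0.06565 hr
Savings = 0.13131 − 0.06565 = 0.06565 hr

Final: 0.06565 hr


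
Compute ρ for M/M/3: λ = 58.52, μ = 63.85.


ρ = λ/(cμ) = 58.52/(3·63.85) = 58.52/191.55 = 0.3055

Final: 0.3055


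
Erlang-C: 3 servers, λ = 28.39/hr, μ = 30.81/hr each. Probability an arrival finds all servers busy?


a = λ/μ = 0.9215; ρ = a/3 = 0.3072
P₀ = 0.394602 (from M/M/c formula)
C(c,a) = [a^c/(c!(1−ρ))]·P₀ = [0.78239/(6·0.6928)]·0.394602
= 0.18821·0.394602 = 0.074266

Final: 0.074266


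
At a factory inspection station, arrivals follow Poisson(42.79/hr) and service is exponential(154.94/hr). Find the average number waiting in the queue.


ρ = 42.79/154.94 = 0.2762
Lq = ρ²/(1−ρ) = 0.07627/0.7238 = 0.1054

Final: 0.1054


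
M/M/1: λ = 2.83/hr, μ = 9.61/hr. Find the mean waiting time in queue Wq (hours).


ρ = 2.83/9.61 = 0.2945
Wq = ρ/(μ−λ) = 0.2945/(9.61 − 2.83) = 0.2945/6.78 = 0.04343 hr

Final: 0.04343 hr


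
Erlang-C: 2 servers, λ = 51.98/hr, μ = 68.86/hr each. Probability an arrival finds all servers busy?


a = λ/μ = 0.7549; ρ = a/2 = 0.3774
P₀ = 0.451977 (from M/M/c formula)
C(c,a) = [a^c/(c!(1−ρ))]·P₀ = [0.56982/(2·0.6226)]·0.451977
= 0.45764·0.451977 = 0.206842

Final: 0.206842


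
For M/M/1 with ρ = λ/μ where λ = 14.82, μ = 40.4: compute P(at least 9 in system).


ρ = 14.82/40.4 = 0.3668
P(N ≥ n) = ρ^n = 0.3668^9 = 0.0001203

Final: 0.0001203


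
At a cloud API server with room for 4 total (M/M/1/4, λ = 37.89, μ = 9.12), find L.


ρ = 37.89/9.12 = 4.1546
L = ρ[1 − (K+1)ρ^K + Kρ^(K+1)] / [(1−ρ)(1−ρ^(K+1))]
Numerator: 4.1546·(1 − 5·297.933314 + 4·1237.795315) = 14385.381757
Denominator: (-3.1546)·(-1236.795315) = 3901.601012
L = 14385.381757/3901.601012 = 3.6870

Final: 3.6870


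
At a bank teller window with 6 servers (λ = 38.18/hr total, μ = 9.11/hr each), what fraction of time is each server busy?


ρ = λ/(cμ) = 38.18/(6·9.11) = 38.18/54.66 = 0.6985

Final: 0.6985


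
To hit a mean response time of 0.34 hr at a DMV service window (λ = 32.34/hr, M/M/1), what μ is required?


W = 1/(μ−λ) ⇒ μ − λ = 1/W = 1/0.34 = 2.9412
μ = λ + 1/W = 32.34 + 2.9412 = 35.2812 per hr

Final: 35.2812 /hr


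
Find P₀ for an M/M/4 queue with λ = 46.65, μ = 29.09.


a = λ/μ = 46.65/29.09 = 1.6036; ρ = a/c = 0.4009
Σ_{k=0}^{3} a^k/k! (terms k=0..3) = 1.00000 + 1.60364 + 1.28584 + 0.68734 = 4.57682
Tail: a^4/(4!(1−ρ)) = 6.61351/(24·0.5991) = 0.45997
P₀ = 1/(4.57682 + 0.45997) = 1/5.03679 = 0.198539

Final: 0.198539


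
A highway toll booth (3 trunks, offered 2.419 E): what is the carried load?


B(3,2.419) = 0.271045 (Erlang-B)
Carried load = a(1 − B) = 2.419·(1 − 0.271045) = 2.419·0.728955 = 1.7633 E

Final: 1.7633 Erlangs


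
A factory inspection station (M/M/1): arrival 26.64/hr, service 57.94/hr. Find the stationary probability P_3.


ρ = 26.64/57.94 = 0.4598
P_n = (1−ρ)·ρ^n = (1 − 0.4598)·0.4598^3 = 0.5402·0.097200 = 0.052509

Final: 0.052509


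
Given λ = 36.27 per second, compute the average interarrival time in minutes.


Mean interarrival time = 1/λ = 1/36.27 second = 0.02757 second
In minutes: 0.02757 × 0.0166667 = 0.0004595 min

Final: 0.0004595 min


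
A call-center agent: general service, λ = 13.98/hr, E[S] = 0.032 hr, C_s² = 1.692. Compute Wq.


ρ = λ·E[S] = 13.98·0.032 = 0.4474
E[S²] = E[S]²(1+C_s²) = 0.032²·(1+1.692) = 0.002757
Wq = λ·E[S²]/(2(1−ρ)) = 13.98·0.002757/(2·0.5526) = 0.03487 hr

Final: 0.03487 hr


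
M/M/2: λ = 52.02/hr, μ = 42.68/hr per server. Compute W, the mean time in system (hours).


a = 1.2188; ρ = 0.6094; P₀ = 0.242685
Lq = P₀·a^c·ρ/(c!(1−ρ)²) = 0.72011
Wq = Lq/λ = 0.72011/52.02 = 0.01384 hr
W = Wq + 1/μ = 0.01384 + 0.02343 = 0.03727 hr

Final: 0.03727 hr


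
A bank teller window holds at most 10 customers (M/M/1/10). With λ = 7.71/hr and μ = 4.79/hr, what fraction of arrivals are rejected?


ρ = λ/μ = 7.71/4.79 = 1.6096
P_K = (1−ρ)ρ^K/(1−ρ^(K+1)) = (-0.6096·116.731656)/(1 − 187.891663)
= -71.160007/-186.891663 = 0.380755

Final: 0.380755


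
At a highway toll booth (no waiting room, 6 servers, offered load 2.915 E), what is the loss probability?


B(c,a) = (a^c/c!) / Σ_{k=0}^{c} a^k/k!
a^6/6! = 0.852116
Σ terms (k=0..6): 1.00000 + 2.91500 + 4.24861 + 4.12824 + 3.00845 + 1.75393 + 0.85212 = 17.906342
B = 0.852116/17.906342 = 0.047587

Final: 0.047587


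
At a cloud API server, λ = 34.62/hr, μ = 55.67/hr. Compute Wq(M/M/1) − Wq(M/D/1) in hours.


ρ = 34.62/55.67 = 0.6219
Wq(M/M/1) = ρ/(μ−λ) = 0.6219/21.05 = 0.02954 hr
Wq(M/D/1) = ρ/(2(μ−λ)) = 0.01477 hr
Savings = 0.02954 − 0.01477 = 0.01477 hr

Final: 0.01477 hr


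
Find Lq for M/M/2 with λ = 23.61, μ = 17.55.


a = λ/μ = 1.3453; ρ = a/2 = 0.6726
P₀ = 0.195708
Lq = P₀·a^c·ρ / (c!·(1−ρ)²) = 0.195708·1.80983·0.6726/(2·0.10716)
= 1.11168

Final: 1.11168


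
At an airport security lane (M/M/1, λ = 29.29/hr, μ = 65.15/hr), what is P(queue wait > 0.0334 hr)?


ρ = 29.29/65.15 = 0.4496
P(Wq > t) = ρ·e^{−(μ−λ)t} = 0.4496·e^{−1.1977}
= 0.4496·0.301881 = 0.135719

Final: 0.135719


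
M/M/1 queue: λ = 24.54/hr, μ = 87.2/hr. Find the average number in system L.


ρ = λ/μ = 24.54/87.2 = 0.2814
L = ρ/(1−ρ) = 0.2814/(1 − 0.2814) = 0.2814/0.7186 = 0.3916

Final: 0.3916


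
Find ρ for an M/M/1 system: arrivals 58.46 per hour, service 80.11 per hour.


ρ = λ/μ = 58.46/80.11 = 0.7297

Final: 0.7297


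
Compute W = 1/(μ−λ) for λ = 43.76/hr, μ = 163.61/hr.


W = 1/(μ−λ) = 1/(163.61 − 43.76) = 1/119.85 = 0.008344 hr

Final: 0.008344 hr


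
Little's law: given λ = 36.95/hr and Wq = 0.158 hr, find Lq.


Lq = λWq = 36.95·0.158 = 5.8381

Final: 5.8381


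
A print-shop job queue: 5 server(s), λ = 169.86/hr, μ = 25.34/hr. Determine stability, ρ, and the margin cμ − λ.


Total capacity cμ = 5·25.34 = 126.70/hr
ρ = λ/(cμ) = 169.86/126.70 = 1.3406
Stable ⇔ ρ < 1: NO
Spare capacity = cμ − λ = 126.70 − 169.86 = -43.16/hr

Final: ρ = 1.3406; unstable; margin = -43.16/hr


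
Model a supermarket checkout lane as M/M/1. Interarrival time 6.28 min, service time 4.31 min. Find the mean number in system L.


λ = 60/6.28 = 9.5541 /hr
μ = 60/4.31 = 13.9211 /hr
ρ = λ/μ = 9.5541/13.9211 = 0.6863
L = ρ/(1−ρ) = 0.6863/0.3137 = 2.1878

Final: 2.1878


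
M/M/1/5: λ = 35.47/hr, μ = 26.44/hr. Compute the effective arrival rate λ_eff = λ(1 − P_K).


ρ = 1.3415; P_K = (1−ρ)ρ^5/(1−ρ^6) = 0.307300
λ_eff = λ(1 − P_K) = 35.47·(1 − 0.307300) = 35.47·0.692700 = 24.5701 /hr

Final: 24.5701 /hr


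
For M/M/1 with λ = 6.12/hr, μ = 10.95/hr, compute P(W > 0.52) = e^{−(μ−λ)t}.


W ~ Exponential(μ−λ) for M/M/1.
μ − λ = 10.95 − 6.12 = 4.8300
P(W > t) = e^{−(μ−λ)t} = e^{−2.5116} = 0.081138

Final: 0.081138


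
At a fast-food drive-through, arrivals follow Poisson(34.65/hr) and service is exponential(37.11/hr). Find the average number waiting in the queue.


ρ = 34.65/37.11 = 0.9337
Lq = ρ²/(1−ρ) = 0.8718/0.06629 = 13.1517

Final: 13.1517


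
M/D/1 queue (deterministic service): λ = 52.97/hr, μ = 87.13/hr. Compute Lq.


ρ = 52.97/87.13 = 0.6079
M/D/1: Lq = ρ²/(2(1−ρ)) = 0.3696/(2·0.3921) = 0.47135

Final: 0.47135


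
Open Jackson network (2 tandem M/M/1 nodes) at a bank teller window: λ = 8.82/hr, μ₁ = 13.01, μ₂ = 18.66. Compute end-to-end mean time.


Each node sees arrival rate λ = 8.82/hr (tandem ⇒ throughput preserved).
W₁ = 1/(μ₁−λ) = 1/(13.01−8.82) = 0.23866 hr
W₂ = 1/(μ₂−λ) = 1/(18.66−8.82) = 0.10163 hr
W_total = W₁ + W₂ = 0.23866 + 0.10163 = 0.34029 hr

Final: 0.34029 hr


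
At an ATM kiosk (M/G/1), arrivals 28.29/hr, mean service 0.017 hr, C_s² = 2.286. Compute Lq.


ρ = λ·E[S] = 28.29·0.017 = 0.4809
Lq = ρ²(1+C_s²)/(2(1−ρ)) = 0.2313·(1+2.286)/(2·0.5191)
= 0.2313·3.2860/1.0381 = 0.73211

Final: 0.73211


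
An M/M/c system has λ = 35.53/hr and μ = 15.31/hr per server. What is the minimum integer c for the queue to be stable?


Stability requires cμ > λ ⇔ c > λ/μ.
λ/μ = 35.53/15.31 = 2.3207
Minimum integer c = ⌊2.3207⌋ + 1 = 3
Check: 3·15.31 = 45.93 > 35.53, while 2·15.31 = 30.62 ≤ 35.53

Final: 3 servers


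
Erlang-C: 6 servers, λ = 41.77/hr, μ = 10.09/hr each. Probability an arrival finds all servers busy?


a = λ/μ = 4.1397; ρ = a/6 = 0.6900
P₀ = 0.014195 (from M/M/c formula)
C(c,a) = [a^c/(c!(1−ρ))]·P₀ = [5033.14977/(720·0.3100)]·0.014195
= 22.54683·0.014195 = 0.320047

Final: 0.320047


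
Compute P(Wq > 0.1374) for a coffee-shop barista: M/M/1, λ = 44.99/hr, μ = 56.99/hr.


ρ = 44.99/56.99 = 0.7894
P(Wq > t) = ρ·e^{−(μ−λ)t} = 0.7894·e^{−1.6488}
= 0.7894·0.192281 = 0.151793

Final: 0.151793


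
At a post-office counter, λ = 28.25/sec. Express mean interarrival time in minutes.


Mean interarrival time = 1/λ = 1/28.25 second = 0.03540 second
In minutes: 0.03540 × 0.0166667 = 0.0005900 min

Final: 0.0005900 min


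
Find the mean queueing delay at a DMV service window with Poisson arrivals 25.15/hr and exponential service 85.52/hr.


ρ = 25.15/85.52 = 0.2941
Wq = ρ/(μ−λ) = 0.2941/(85.52 − 25.15) = 0.2941/60.37 = 0.004871 hr

Final: 0.004871 hr


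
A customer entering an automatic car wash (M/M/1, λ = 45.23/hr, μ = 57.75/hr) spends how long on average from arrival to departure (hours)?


W = 1/(μ−λ) = 1/(57.75 − 45.23) = 1/12.52 = 0.07987 hr

Final: 0.07987 hr


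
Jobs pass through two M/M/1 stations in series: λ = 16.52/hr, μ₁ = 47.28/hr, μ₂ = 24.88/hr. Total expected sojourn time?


Each node sees arrival rate λ = 16.52/hr (tandem ⇒ throughput preserved).
W₁ = 1/(μ₁−λ) = 1/(47.28−16.52) = 0.03251 hr
W₂ = 1/(μ₂−λ) = 1/(24.88−16.52) = 0.11962 hr
W_total = W₁ + W₂ = 0.03251 + 0.11962 = 0.15213 hr

Final: 0.15213 hr


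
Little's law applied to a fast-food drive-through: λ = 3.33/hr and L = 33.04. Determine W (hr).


W = L/λ = 33.04/3.33 = 9.9219 hr

Final: 9.9219 hr


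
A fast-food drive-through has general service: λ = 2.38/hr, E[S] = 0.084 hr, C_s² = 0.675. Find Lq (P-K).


ρ = λ·E[S] = 2.38·0.084 = 0.1999
Lq = ρ²(1+C_s²)/(2(1−ρ)) = 0.03997·(1+0.675)/(2·0.8001)
= 0.03997·1.6750/1.6002 = 0.04184

Final: 0.04184


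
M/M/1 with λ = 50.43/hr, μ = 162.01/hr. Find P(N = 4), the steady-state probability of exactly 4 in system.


ρ = 50.43/162.01 = 0.3113
P_n = (1−ρ)·ρ^n = (1 − 0.3113)·0.3113^4 = 0.6887·0.009388 = 0.006466

Final: 0.006466


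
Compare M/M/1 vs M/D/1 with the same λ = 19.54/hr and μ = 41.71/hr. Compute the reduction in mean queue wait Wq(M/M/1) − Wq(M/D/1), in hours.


ρ = 19.54/41.71 = 0.4685
Wq(M/M/1) = ρ/(μ−λ) = 0.4685/22.17 = 0.02113 hr
Wq(M/D/1) = ρ/(2(μ−λ)) = 0.01057 hr
Savings = 0.02113 − 0.01057 = 0.01057 hr

Final: 0.01057 hr


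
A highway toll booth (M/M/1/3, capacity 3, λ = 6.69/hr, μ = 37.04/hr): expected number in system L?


ρ = 6.69/37.04 = 0.1806
L = ρ[1 − (K+1)ρ^K + Kρ^(K+1)] / [(1−ρ)(1−ρ^(K+1))]
Numerator: 0.1806·(1 − 4·0.005892 + 3·0.001064) = 0.176935
Denominator: (0.8194)·(0.998936) = 0.818512
L = 0.176935/0.818512 = 0.2162

Final: 0.2162


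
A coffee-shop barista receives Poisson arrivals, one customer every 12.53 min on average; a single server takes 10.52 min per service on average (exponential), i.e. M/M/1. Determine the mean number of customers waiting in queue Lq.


λ = 60/12.53 = 4.7885 /hr
μ = 60/10.52 = 5.7034 /hr
ρ = λ/μ = 4.7885/5.7034 = 0.8396
Lq = ρ²/(1−ρ) = 0.7049/0.1604 = 4.3942

Final: 4.3942


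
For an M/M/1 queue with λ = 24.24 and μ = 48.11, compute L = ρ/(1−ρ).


ρ = λ/μ = 24.24/48.11 = 0.5038
L = ρ/(1−ρ) = 0.5038/(1 − 0.5038) = 0.5038/0.4962 = 1.0155

Final: 1.0155


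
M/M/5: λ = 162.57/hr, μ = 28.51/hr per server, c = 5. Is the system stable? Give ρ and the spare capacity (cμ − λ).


Total capacity cμ = 5·28.51 = 142.55/hr
ρ = λ/(cμ) = 162.57/142.55 = 1.1404
Stable ⇔ ρ < 1: NO
Spare capacity = cμ − λ = 142.55 − 162.57 = -20.02/hr

Final: ρ = 1.1404; unstable; margin = -20.02/hr


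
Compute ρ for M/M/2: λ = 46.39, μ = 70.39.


ρ = λ/(cμ) = 46.39/(2·70.39) = 46.39/140.78 = 0.3295

Final: 0.3295


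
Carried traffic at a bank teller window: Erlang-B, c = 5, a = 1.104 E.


B(5,1.104) = 0.004536 (Erlang-B)
Carried load = a(1 − B) = 1.104·(1 − 0.004536) = 1.104·0.995464 = 1.0990 E

Final: 1.0990 Erlangs


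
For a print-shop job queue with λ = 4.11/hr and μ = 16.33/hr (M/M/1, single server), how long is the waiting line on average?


ρ = 4.11/16.33 = 0.2517
Lq = ρ²/(1−ρ) = 0.06334/0.7483 = 0.08465

Final: 0.08465


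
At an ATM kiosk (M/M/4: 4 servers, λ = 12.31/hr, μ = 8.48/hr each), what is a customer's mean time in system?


a = 1.4517; ρ = 0.3629; P₀ = 0.232258
Lq = P₀·a^c·ρ/(c!(1−ρ)²) = 0.03842
Wq = Lq/λ = 0.03842/12.31 = 0.003121 hr
W = Wq + 1/μ = 0.003121 + 0.11792 = 0.12105 hr

Final: 0.12105 hr


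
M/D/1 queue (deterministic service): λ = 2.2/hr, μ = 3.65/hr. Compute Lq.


ρ = 2.2/3.65 = 0.6027
M/D/1: Lq = ρ²/(2(1−ρ)) = 0.3633/(2·0.3973) = 0.45725

Final: 0.45725


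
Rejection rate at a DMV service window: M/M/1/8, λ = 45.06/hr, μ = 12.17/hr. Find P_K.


ρ = λ/μ = 45.06/12.17 = 3.7025
P_K = (1−ρ)ρ^K/(1−ρ^(K+1)) = (-2.7025·35318.713292)/(1 − 130769.204678)
= -95450.491386/-130768.204678 = 0.729921

Final: 0.729921


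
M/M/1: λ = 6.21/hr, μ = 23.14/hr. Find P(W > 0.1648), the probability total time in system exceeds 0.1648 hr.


W ~ Exponential(μ−λ) for M/M/1.
μ − λ = 23.14 − 6.21 = 16.9300
P(W > t) = e^{−(μ−λ)t} = e^{−2.7901} = 0.061417

Final: 0.061417


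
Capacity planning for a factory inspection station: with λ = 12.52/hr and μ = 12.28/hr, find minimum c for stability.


Stability requires cμ > λ ⇔ c > λ/μ.
λ/μ = 12.52/12.28 = 1.0195
Minimum integer c = ⌊1.0195⌋ + 1 = 2
Check: 2·12.28 = 24.56 > 12.52, while 1·12.28 = 12.28 ≤ 12.52

Final: 2 servers


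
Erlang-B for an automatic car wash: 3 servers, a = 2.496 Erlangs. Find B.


B(c,a) = (a^c/c!) / Σ_{k=0}^{c} a^k/k!
a^3/3! = 2.591687
Σ terms (k=0..3): 1.00000 + 2.49600 + 3.11501 + 2.59169 = 9.202695
B = 2.591687/9.202695 = 0.281623

Final: 0.281623


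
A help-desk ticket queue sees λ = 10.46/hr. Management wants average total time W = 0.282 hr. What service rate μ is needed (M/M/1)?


W = 1/(μ−λ) ⇒ μ − λ = 1/W = 1/0.282 = 3.5461
μ = λ + 1/W = 10.46 + 3.5461 = 14.0061 per hr

Final: 14.0061 /hr


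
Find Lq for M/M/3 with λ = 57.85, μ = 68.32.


a = λ/μ = 0.8468; ρ = a/3 = 0.2823
P₀ = 0.426218
Lq = P₀·a^c·ρ / (c!·(1−ρ)²) = 0.426218·0.60711·0.2823/(6·0.51516)
= 0.02363

Final: 0.02363


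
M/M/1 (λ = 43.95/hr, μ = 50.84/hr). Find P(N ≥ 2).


ρ = 43.95/50.84 = 0.8645
P(N ≥ n) = ρ^n = 0.8645^2 = 0.747320

Final: 0.747320


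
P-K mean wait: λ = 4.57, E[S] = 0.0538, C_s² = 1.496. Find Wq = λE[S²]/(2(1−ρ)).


ρ = λ·E[S] = 4.57·0.0538 = 0.2459
E[S²] = E[S]²(1+C_s²) = 0.0538²·(1+1.496) = 0.007225
Wq = λ·E[S²]/(2(1−ρ)) = 4.57·0.007225/(2·0.7541) = 0.02189 hr

Final: 0.02189 hr


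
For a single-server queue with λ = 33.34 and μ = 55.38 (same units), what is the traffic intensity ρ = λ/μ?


ρ = λ/μ = 33.34/55.38 = 0.6020

Final: 0.6020


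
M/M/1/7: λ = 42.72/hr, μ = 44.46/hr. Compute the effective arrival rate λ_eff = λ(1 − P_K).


ρ = 0.9609; P_K = (1−ρ)ρ^7/(1−ρ^8) = 0.108246
λ_eff = λ(1 − P_K) = 42.72·(1 − 0.108246) = 42.72·0.891754 = 38.0957 /hr

Final: 38.0957 /hr


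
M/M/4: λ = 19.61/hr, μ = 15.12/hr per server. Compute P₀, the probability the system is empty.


a = λ/μ = 19.61/15.12 = 1.2970; ρ = a/c = 0.3242
Σ_{k=0}^{3} a^k/k! (terms k=0..3) = 1.00000 + 1.29696 + 0.84105 + 0.36360 = 3.50161
Tail: a^4/(4!(1−ρ)) = 2.82946/(24·0.6758) = 0.17446
P₀ = 1/(3.50161 + 0.17446) = 1/3.67607 = 0.272030

Final: 0.272030


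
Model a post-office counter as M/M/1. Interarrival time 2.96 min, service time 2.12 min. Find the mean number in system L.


λ = 60/2.96 = 20.2703 /hr
μ = 60/2.12 = 28.3019 /hr
ρ = λ/μ = 20.2703/28.3019 = 0.7162
L = ρ/(1−ρ) = 0.7162/0.2838 = 2.5238

Final: 2.5238


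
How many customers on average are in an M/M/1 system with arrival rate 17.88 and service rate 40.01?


ρ = λ/μ = 17.88/40.01 = 0.4469
L = ρ/(1−ρ) = 0.4469/(1 − 0.4469) = 0.4469/0.5531 = 0.8080

Final: 0.8080


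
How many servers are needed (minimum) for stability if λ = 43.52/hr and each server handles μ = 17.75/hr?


Stability requires cμ > λ ⇔ c > λ/μ.
λ/μ = 43.52/17.75 = 2.4518
Minimum integer c = ⌊2.4518⌋ + 1 = 3
Check: 3·17.75 = 53.25 > 43.52, while 2·17.75 = 35.50 ≤ 43.52

Final: 3 servers


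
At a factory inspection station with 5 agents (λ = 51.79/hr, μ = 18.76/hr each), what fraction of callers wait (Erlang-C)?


a = λ/μ = 2.7607; ρ = a/5 = 0.5521
P₀ = 0.060674 (from M/M/c formula)
C(c,a) = [a^c/(c!(1−ρ))]·P₀ = [160.34868/(120·0.4479)]·0.060674
= 2.98356·0.060674 = 0.181023

Final: 0.181023


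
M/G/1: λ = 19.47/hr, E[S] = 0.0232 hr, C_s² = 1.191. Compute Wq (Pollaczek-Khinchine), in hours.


ρ = λ·E[S] = 19.47·0.0232 = 0.4517
E[S²] = E[S]²(1+C_s²) = 0.0232²·(1+1.191) = 0.001179
Wq = λ·E[S²]/(2(1−ρ)) = 19.47·0.001179/(2·0.5483) = 0.02094 hr

Final: 0.02094 hr


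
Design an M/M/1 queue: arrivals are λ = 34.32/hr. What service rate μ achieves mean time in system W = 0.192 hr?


W = 1/(μ−λ) ⇒ μ − λ = 1/W = 1/0.192 = 5.2083
μ = λ + 1/W = 34.32 + 5.2083 = 39.5283 per hr

Final: 39.5283 /hr


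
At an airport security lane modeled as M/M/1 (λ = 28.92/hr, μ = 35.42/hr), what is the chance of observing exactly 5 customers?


ρ = 28.92/35.42 = 0.8165
P_n = (1−ρ)·ρ^n = (1 − 0.8165)·0.8165^5 = 0.1835·0.362868 = 0.066591

Final: 0.066591
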